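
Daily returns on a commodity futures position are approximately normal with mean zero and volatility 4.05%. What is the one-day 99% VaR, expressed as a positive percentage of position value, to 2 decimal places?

9.42%

At 99% one-sided, z = 2.326.
VaR = z·σ = 2.326 × 4.05% = 9.420%.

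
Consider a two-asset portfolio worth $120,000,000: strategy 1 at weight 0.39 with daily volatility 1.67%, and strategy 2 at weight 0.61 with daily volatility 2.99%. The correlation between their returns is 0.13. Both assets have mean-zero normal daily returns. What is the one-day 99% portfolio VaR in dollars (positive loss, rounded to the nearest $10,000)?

$5,620,000

σ_p² = 0.39²·1.67² + 0.61²·2.99² + 2·0.13·0.39·0.61·1.67·2.99 = 4.0597 (%²).
σ_p = √4.0597 = 2.015%.
At 99%, z = 2.326.
VaR = 2.326 × 2.015% = 4.687%; on $120,000,000 that is $5,624,400.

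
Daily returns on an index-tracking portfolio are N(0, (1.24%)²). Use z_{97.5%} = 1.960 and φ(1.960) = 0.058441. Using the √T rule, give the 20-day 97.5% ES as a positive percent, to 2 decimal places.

σ_{20d} = 1.24% × √20 = 5.545%.
ES multiplier = φ(z)/(1−α) = 0.058441/0.025 = 2.338.
ES = 5.545% × 2.338 = 12.964%.

12.96%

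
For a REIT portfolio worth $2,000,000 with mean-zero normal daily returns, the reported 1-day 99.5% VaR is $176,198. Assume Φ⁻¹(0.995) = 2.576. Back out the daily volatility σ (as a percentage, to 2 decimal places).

3.42%

VaR as a fraction: $176,198 / $2,000,000 = 8.810%.
σ = VaR / z = 8.810% / 2.576 = 3.420%.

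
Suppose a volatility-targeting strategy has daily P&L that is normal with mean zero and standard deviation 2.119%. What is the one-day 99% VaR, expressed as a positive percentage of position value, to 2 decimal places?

At 99% one-sided, z = 2.326.
VaR = z·σ = 2.326 × 2.119% = 4.929%.

4.93%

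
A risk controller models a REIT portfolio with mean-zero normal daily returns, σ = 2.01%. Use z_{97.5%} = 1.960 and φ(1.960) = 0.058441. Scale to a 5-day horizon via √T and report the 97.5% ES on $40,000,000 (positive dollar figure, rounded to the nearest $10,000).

σ_{5d} = 2.01% × √5 = 4.494%.
ES multiplier = φ(z)/(1−α) = 0.058441/0.025 = 2.338.
ES = 4.494% × 2.338 = 10.507%; on $40,000,000: $4,202,800.

$4,200,000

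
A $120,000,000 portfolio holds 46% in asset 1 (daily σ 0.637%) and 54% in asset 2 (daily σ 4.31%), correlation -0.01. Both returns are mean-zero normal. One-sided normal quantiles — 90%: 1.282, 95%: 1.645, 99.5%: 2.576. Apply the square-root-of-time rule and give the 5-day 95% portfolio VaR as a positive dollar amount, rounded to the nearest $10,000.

$10,340,000

σ_p = √(0.46²·0.637² + 0.54²·4.31² + 2·-0.01·0.46·0.54·0.637·4.31) = 2.343%.
σ_{5d} = 2.343% × √5 = 5.239%.
VaR = 1.645 × 5.239% = 8.618%; on $120,000,000 that is $10,341,600.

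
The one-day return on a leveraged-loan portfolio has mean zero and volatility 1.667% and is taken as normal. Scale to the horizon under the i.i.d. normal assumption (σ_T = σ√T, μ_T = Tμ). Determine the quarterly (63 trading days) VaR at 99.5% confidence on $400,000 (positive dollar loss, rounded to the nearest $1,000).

$136,000

At 99.5%, z = 2.576.
σ_{63d} = 1.667% × √63 = 13.231%.
VaR = 2.576 × 13.231% = 34.083%.
On $400,000: 0.34083 × $400,000 = $136,332.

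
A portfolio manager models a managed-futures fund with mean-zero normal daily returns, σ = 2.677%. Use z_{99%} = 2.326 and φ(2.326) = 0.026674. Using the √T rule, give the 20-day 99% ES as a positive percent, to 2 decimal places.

σ_{20d} = 2.677% × √20 = 11.972%.
ES multiplier = φ(z)/(1−α) = 0.026674/0.01 = 2.667.
ES = 11.972% × 2.667 = 31.929%.

31.93%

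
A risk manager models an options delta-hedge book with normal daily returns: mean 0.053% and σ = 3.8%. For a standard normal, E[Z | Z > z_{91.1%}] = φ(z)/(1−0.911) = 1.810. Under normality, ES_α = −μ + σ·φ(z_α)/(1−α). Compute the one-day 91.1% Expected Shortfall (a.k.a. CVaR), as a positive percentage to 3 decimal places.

6.825%

ES = −(0.053%) + 3.8% × 1.810 = 6.825%.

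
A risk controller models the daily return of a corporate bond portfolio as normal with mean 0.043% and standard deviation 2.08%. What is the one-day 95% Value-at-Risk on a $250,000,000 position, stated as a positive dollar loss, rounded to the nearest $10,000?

At 95% one-sided, z = 1.645.
VaR = −μ + z·σ = −(0.043%) + 1.645 × 2.08% = 3.379%.
On $250,000,000: 0.03379 × $250,000,000 = $8,447,500.

$8,450,000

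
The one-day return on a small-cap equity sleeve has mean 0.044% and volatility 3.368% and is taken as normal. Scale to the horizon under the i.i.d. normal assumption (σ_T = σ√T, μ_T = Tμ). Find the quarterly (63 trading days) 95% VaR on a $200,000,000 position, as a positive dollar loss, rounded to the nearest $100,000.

At 95%, z = 1.645.
σ_{63d} = 3.368% × √63 = 26.733%; μ_{63d} = 63 × 0.044% = 2.772%.
VaR = −(2.772%) + 1.645 × 26.733% = 41.204%.
On $200,000,000: 0.41204 × $200,000,000 = $82,408,000.

$82,400,000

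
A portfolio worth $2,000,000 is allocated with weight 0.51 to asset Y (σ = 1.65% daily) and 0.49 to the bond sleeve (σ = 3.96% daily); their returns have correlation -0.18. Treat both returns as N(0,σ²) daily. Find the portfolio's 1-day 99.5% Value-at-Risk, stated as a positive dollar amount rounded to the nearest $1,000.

σ_p² = 0.51²·1.65² + 0.49²·3.96² + 2·-0.18·0.51·0.49·1.65·3.96 = 3.8854 (%²).
σ_p = √3.8854 = 1.971%.
At 99.5%, z = 2.576.
VaR = 2.576 × 1.971% = 5.077%; on $2,000,000 that is $101,540.

$102,000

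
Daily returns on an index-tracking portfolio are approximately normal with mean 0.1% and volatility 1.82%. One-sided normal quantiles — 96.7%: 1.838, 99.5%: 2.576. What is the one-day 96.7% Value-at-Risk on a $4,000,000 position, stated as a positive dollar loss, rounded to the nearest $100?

$129,800

VaR = −μ + z·σ = −(0.1%) + 1.838 × 1.82% = 3.245%.
On $4,000,000: 0.03245 × $4,000,000 = $129,800.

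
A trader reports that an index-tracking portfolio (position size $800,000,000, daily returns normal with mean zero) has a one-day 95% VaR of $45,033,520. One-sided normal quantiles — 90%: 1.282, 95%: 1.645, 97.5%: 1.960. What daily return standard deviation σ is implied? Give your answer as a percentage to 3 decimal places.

VaR as a fraction: $45,033,520 / $800,000,000 = 5.629%.
σ = VaR / z = 5.629% / 1.645 = 3.422%.

3.422%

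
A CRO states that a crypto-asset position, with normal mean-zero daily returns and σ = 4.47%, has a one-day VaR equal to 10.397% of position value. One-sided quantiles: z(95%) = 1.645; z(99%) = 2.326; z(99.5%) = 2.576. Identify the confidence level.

Implied z = VaR/σ = 10.397 / 4.47 = 2.326.
This matches z(99%) = 2.326.

99%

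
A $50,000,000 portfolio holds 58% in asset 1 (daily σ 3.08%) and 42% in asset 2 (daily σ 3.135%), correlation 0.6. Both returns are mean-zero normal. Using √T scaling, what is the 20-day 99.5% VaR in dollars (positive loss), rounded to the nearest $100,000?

$16,000,000

σ_p = √(0.58²·3.08² + 0.42²·3.135² + 2·0.6·0.58·0.42·3.08·3.135) = 2.783%.
σ_{20d} = 2.783% × √20 = 12.446%.
z(99.5%) = 2.576.
VaR = 2.576 × 12.446% = 32.061%; on $50,000,000 that is $16,030,500.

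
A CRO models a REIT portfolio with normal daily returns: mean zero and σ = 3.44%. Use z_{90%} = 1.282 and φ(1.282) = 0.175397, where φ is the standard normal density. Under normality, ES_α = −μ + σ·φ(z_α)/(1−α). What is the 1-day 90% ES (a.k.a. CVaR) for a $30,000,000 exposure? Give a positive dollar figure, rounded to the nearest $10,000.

Tail multiplier: φ(z)/(1−α) = 0.175397 / 0.1 = 1.754.
ES = 3.44% × 1.754 = 6.034%.
On $30,000,000: 0.06034 × $30,000,000 = $1,810,200.

$1,810,000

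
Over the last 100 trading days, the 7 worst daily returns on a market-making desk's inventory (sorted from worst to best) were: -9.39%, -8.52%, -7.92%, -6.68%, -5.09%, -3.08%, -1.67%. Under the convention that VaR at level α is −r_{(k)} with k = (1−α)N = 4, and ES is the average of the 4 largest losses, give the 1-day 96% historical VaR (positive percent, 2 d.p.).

k = 4; the 4th lowest return is -6.68%, so VaR = 6.68%.

6.68%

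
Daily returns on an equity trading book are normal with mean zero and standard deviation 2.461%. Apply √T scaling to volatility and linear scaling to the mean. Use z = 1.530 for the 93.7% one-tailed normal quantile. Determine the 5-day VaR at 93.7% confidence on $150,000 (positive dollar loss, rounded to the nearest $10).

σ_{5d} = 2.461% × √5 = 5.503%.
VaR = 1.530 × 5.503% = 8.420%.
On $150,000: 0.08420 × $150,000 = $12,630.

$12,630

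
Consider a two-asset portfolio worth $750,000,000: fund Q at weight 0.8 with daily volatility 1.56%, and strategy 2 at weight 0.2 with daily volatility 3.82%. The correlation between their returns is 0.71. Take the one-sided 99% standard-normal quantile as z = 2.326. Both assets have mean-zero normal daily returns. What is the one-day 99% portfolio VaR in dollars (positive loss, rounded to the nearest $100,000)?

$32,600,000

σ_p² = 0.8²·1.56² + 0.2²·3.82² + 2·0.71·0.8·0.2·1.56·3.82 = 3.4951 (%²).
σ_p = √3.4951 = 1.870%.
VaR = 2.326 × 1.870% = 4.350%; on $750,000,000 that is $32,625,000.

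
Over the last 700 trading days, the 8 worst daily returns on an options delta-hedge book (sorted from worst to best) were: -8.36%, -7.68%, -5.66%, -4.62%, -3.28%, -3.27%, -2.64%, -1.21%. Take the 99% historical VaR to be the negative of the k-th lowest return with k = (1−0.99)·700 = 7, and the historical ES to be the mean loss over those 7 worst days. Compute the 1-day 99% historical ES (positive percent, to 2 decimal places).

The 7 worst returns sum to -35.51%.
ES = −(-35.51%) / 7 = 5.0728…% ≈ 5.07%.

5.07%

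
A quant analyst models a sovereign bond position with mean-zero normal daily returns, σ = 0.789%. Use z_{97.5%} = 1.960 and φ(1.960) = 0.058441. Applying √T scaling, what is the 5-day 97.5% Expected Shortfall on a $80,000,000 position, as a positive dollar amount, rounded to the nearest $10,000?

σ_{5d} = 0.789% × √5 = 1.764%.
ES multiplier = φ(z)/(1−α) = 0.058441/0.025 = 2.338.
ES = 1.764% × 2.338 = 4.124%; on $80,000,000: $3,299,200.

$3,300,000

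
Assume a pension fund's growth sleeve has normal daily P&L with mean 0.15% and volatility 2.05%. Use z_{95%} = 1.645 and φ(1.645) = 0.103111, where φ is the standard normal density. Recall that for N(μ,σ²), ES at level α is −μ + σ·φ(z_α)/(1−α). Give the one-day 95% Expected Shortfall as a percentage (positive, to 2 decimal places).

4.08%

Tail multiplier: φ(z)/(1−α) = 0.103111 / 0.05 = 2.062.
ES = −(0.15%) + 2.05% × 2.062 = 4.077%.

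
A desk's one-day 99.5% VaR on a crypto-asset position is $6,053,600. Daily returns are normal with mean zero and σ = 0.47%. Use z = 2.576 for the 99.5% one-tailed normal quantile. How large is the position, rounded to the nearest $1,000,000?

$500,000,000

VaR as a fraction of value: z·σ = 2.576 × 0.47% = 1.21072%.
Position = $6,053,600 / 0.0121072 = $500,000,000.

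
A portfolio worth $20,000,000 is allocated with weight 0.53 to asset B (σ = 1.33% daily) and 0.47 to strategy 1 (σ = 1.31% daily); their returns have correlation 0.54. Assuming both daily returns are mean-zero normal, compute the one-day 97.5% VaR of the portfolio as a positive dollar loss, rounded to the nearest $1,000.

$455,000

σ_p² = 0.53²·1.33² + 0.47²·1.31² + 2·0.54·0.53·0.47·1.33·1.31 = 1.3447 (%²).
σ_p = √1.3447 = 1.160%.
At 97.5%, z = 1.960.
VaR = 1.960 × 1.160% = 2.274%; on $20,000,000 that is $454,800.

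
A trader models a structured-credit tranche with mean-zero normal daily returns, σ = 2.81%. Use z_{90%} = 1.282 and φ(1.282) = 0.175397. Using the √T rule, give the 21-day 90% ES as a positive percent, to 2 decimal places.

22.59%

σ_{21d} = 2.81% × √21 = 12.877%.
ES multiplier = φ(z)/(1−α) = 0.175397/0.1 = 1.754.
ES = 12.877% × 1.754 = 22.586%.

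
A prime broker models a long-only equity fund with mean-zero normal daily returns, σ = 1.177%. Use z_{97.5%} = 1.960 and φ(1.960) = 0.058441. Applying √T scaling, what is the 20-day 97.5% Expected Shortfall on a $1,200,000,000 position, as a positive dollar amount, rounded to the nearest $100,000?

$147,700,000

σ_{20d} = 1.177% × √20 = 5.264%.
ES multiplier = φ(z)/(1−α) = 0.058441/0.025 = 2.338.
ES = 5.264% × 2.338 = 12.307%; on $1,200,000,000: $147,684,000.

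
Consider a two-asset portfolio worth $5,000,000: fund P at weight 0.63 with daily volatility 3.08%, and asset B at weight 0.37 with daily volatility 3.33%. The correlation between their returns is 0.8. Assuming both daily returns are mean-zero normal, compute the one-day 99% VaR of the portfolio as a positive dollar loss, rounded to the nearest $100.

$351,000

σ_p² = 0.63²·3.08² + 0.37²·3.33² + 2·0.8·0.63·0.37·3.08·3.33 = 9.1084 (%²).
σ_p = √9.1084 = 3.018%.
At 99%, z = 2.326.
VaR = 2.326 × 3.018% = 7.020%; on $5,000,000 that is $351,000.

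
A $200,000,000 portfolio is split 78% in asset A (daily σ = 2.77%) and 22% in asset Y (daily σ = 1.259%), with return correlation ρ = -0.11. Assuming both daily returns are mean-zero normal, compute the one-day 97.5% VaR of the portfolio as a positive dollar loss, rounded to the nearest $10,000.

σ_p² = 0.78²·2.77² + 0.22²·1.259² + 2·-0.11·0.78·0.22·2.77·1.259 = 4.6133 (%²).
σ_p = √4.6133 = 2.148%.
At 97.5%, z = 1.960.
VaR = 1.960 × 2.148% = 4.210%; on $200,000,000 that is $8,420,000.

$8,420,000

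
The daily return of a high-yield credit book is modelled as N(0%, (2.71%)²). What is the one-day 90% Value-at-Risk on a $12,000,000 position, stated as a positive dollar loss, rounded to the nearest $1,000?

At 90% one-sided, z = 1.282.
VaR = z·σ = 1.282 × 2.71% = 3.474%.
On $12,000,000: 0.03474 × $12,000,000 = $416,880.

$417,000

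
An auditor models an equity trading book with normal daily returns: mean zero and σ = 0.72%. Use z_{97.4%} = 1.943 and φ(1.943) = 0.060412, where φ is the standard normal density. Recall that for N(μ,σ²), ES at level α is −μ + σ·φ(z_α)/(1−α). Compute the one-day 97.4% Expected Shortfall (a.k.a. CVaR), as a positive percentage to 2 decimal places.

Tail multiplier: φ(z)/(1−α) = 0.060412 / 0.026 = 2.324.
ES = 0.72% × 2.324 = 1.673%.

1.67%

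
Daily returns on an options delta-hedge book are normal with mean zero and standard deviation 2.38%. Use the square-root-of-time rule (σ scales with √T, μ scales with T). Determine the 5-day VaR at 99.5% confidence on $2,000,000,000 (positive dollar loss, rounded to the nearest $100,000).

At 99.5%, z = 2.576.
σ_{5d} = 2.38% × √5 = 5.322%.
VaR = 2.576 × 5.322% = 13.709%.
On $2,000,000,000: 0.13709 × $2,000,000,000 = $274,180,000.

$274,200,000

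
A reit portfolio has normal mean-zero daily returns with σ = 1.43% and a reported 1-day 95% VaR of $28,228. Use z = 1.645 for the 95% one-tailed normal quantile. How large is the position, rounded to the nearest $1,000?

VaR as a fraction of value: z·σ = 1.645 × 1.43% = 2.35235%.
Position = $28,228 / 0.0235235 = $1,199,991.

$1,200,000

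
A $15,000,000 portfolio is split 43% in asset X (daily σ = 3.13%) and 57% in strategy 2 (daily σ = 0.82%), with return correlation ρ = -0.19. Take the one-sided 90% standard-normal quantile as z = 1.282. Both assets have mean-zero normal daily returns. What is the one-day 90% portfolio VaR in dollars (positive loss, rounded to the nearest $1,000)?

σ_p² = 0.43²·3.13² + 0.57²·0.82² + 2·-0.19·0.43·0.57·3.13·0.82 = 1.7909 (%²).
σ_p = √1.7909 = 1.338%.
VaR = 1.282 × 1.338% = 1.715%; on $15,000,000 that is $257,250.

$257,000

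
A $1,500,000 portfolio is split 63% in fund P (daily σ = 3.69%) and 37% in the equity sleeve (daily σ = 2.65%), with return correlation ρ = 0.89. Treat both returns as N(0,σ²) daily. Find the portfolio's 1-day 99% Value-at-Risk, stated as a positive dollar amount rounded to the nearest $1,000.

$113,000

σ_p² = 0.63²·3.69² + 0.37²·2.65² + 2·0.89·0.63·0.37·3.69·2.65 = 10.4229 (%²).
σ_p = √10.4229 = 3.228%.
At 99%, z = 2.326.
VaR = 2.326 × 3.228% = 7.508%; on $1,500,000 that is $112,620.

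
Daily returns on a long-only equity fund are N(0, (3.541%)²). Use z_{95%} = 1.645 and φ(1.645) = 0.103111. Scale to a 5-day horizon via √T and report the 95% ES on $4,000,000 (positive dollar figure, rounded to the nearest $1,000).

σ_{5d} = 3.541% × √5 = 7.918%.
ES multiplier = φ(z)/(1−α) = 0.103111/0.05 = 2.062.
ES = 7.918% × 2.062 = 16.327%; on $4,000,000: $653,080.

$653,000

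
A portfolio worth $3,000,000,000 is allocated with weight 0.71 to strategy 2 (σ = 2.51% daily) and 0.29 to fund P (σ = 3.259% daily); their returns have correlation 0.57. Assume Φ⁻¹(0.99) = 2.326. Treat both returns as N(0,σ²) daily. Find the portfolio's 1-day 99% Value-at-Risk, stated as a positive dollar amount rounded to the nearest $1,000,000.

$171,000,000

σ_p² = 0.71²·2.51² + 0.29²·3.259² + 2·0.57·0.71·0.29·2.51·3.259 = 5.9892 (%²).
σ_p = √5.9892 = 2.447%.
VaR = 2.326 × 2.447% = 5.692%; on $3,000,000,000 that is $170,760,000.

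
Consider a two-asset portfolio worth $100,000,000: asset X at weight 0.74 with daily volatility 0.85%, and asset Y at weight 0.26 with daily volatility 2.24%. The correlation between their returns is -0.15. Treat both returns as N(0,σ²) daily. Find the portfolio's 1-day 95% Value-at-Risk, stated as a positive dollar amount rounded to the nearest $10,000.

$1,300,000

σ_p² = 0.74²·0.85² + 0.26²·2.24² + 2·-0.15·0.74·0.26·0.85·2.24 = 0.6249 (%²).
σ_p = √0.6249 = 0.791%.
At 95%, z = 1.645.
VaR = 1.645 × 0.791% = 1.301%; on $100,000,000 that is $1,301,000.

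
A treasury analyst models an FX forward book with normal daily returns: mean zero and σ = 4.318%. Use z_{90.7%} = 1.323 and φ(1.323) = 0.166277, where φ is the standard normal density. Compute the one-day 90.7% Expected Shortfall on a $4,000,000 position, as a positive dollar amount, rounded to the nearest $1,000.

$309,000

Tail multiplier: φ(z)/(1−α) = 0.166277 / 0.093 = 1.788.
ES = 4.318% × 1.788 = 7.721%.
On $4,000,000: 0.07721 × $4,000,000 = $308,840.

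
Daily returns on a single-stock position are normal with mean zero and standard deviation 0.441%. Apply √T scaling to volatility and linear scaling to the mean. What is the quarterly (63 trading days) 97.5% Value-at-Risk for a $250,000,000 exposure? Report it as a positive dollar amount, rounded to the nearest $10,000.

$17,150,000

At 97.5%, z = 1.960.
σ_{63d} = 0.441% × √63 = 3.500%.
VaR = 1.960 × 3.500% = 6.860%.
On $250,000,000: 0.06860 × $250,000,000 = $17,150,000.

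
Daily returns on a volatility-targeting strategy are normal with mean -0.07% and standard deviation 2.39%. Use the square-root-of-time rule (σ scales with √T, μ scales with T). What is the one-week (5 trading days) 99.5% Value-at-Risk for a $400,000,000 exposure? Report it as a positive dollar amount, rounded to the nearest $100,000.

At 99.5%, z = 2.576.
σ_{5d} = 2.39% × √5 = 5.344%; μ_{5d} = 5 × -0.07% = -0.350%.
VaR = −(-0.350%) + 2.576 × 5.344% = 14.116%.
On $400,000,000: 0.14116 × $400,000,000 = $56,464,000.

$56,500,000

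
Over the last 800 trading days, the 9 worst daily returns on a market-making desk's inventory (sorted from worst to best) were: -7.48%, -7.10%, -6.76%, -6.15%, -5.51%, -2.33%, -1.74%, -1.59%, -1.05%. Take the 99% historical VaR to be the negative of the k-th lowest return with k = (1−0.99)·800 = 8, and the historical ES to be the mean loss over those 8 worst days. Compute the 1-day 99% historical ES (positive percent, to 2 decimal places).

4.83%

The 8 worst returns sum to -38.66%.
ES = −(-38.66%) / 8 = 4.8325% ≈ 4.83%.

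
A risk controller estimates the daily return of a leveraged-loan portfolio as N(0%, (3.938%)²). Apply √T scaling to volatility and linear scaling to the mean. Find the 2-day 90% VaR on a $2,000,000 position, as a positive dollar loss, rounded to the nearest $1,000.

At 90%, z = 1.282.
σ_{2d} = 3.938% × √2 = 5.569%.
VaR = 1.282 × 5.569% = 7.139%.
On $2,000,000: 0.07139 × $2,000,000 = $142,780.

$143,000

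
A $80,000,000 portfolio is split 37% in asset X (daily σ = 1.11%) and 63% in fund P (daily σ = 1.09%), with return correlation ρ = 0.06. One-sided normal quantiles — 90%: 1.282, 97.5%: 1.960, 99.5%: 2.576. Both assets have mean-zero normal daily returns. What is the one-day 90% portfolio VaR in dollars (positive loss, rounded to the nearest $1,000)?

$842,000

σ_p² = 0.37²·1.11² + 0.63²·1.09² + 2·0.06·0.37·0.63·1.11·1.09 = 0.6741 (%²).
σ_p = √0.6741 = 0.821%.
VaR = 1.282 × 0.821% = 1.053%; on $80,000,000 that is $842,400.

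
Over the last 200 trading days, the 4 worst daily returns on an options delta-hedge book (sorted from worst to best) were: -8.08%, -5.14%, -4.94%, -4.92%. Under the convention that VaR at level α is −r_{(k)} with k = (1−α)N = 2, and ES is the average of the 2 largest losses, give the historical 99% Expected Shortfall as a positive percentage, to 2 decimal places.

The 2 worst returns sum to -13.22%.
ES = −(-13.22%) / 2 = 6.61%.

6.61%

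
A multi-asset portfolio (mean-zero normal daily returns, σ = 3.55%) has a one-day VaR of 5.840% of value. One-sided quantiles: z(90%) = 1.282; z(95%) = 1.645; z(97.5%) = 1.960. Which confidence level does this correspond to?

Implied z = VaR/σ = 5.840 / 3.55 = 1.645.
This matches z(95%) = 1.645.

95%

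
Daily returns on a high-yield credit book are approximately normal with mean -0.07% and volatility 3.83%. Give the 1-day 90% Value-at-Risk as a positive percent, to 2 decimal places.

4.98%

At 90% one-sided, z = 1.282.
VaR = −μ + z·σ = −(-0.07%) + 1.282 × 3.83% = 4.980%.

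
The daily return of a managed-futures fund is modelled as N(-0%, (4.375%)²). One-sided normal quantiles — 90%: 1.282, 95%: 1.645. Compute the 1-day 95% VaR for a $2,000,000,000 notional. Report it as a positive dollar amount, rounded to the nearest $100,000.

VaR = z·σ = 1.645 × 4.375% = 7.197%.
On $2,000,000,000: 0.07197 × $2,000,000,000 = $143,940,000.

$143,900,000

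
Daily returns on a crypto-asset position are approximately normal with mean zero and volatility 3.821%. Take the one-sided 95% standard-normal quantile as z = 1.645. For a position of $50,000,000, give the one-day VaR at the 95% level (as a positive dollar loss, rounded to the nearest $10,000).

VaR = z·σ = 1.645 × 3.821% = 6.286%.
On $50,000,000: 0.06286 × $50,000,000 = $3,143,000.

$3,140,000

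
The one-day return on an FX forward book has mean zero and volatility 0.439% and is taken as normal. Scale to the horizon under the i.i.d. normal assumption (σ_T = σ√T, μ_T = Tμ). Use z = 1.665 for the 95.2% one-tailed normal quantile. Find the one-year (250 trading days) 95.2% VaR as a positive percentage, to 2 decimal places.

σ_{250d} = 0.439% × √250 = 6.941%.
VaR = 1.665 × 6.941% = 11.557%.

11.56%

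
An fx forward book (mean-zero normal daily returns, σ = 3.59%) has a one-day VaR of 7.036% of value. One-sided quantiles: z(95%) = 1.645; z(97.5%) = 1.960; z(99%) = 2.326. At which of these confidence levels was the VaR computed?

97.5%

Implied z = VaR/σ = 7.036 / 3.59 = 1.960.
This matches z(97.5%) = 1.960.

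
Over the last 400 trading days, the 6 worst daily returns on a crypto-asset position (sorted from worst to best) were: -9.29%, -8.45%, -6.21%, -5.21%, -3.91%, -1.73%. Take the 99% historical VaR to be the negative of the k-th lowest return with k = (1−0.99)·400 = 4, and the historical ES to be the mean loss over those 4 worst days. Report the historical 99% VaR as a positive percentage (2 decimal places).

5.21%

k = 4; the 4th lowest return is -5.21%, so VaR = 5.21%.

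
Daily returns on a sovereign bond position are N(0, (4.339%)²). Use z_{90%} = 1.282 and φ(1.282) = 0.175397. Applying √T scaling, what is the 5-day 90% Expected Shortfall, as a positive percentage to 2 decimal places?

σ_{5d} = 4.339% × √5 = 9.702%.
ES multiplier = φ(z)/(1−α) = 0.175397/0.1 = 1.754.
ES = 9.702% × 1.754 = 17.017%.

17.02%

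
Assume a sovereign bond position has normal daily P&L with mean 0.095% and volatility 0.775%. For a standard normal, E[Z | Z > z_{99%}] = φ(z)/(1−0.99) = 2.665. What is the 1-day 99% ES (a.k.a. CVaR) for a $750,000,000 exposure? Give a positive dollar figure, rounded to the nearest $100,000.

$14,800,000

ES = −(0.095%) + 0.775% × 2.665 = 1.970%.
On $750,000,000: 0.01970 × $750,000,000 = $14,775,000.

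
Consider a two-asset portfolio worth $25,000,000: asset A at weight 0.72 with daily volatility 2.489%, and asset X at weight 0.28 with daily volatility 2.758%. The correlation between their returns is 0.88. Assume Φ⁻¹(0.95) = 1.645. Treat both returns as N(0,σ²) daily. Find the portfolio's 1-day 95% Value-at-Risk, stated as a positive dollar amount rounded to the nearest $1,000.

σ_p² = 0.72²·2.489² + 0.28²·2.758² + 2·0.88·0.72·0.28·2.489·2.758 = 6.2436 (%²).
σ_p = √6.2436 = 2.499%.
VaR = 1.645 × 2.499% = 4.111%; on $25,000,000 that is $1,027,750.

$1,028,000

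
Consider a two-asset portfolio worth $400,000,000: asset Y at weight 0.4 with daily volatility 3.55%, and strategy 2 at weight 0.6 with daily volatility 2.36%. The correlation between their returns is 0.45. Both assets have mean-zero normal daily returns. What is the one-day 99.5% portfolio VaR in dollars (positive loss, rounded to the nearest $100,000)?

σ_p² = 0.4²·3.55² + 0.6²·2.36² + 2·0.45·0.4·0.6·3.55·2.36 = 5.8311 (%²).
σ_p = √5.8311 = 2.415%.
At 99.5%, z = 2.576.
VaR = 2.576 × 2.415% = 6.221%; on $400,000,000 that is $24,884,000.

$24,900,000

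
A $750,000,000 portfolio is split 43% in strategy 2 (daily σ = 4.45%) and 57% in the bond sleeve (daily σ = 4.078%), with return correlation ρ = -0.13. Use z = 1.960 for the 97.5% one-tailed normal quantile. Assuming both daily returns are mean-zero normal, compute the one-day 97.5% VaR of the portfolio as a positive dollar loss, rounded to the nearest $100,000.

σ_p² = 0.43²·4.45² + 0.57²·4.078² + 2·-0.13·0.43·0.57·4.45·4.078 = 7.9082 (%²).
σ_p = √7.9082 = 2.812%.
VaR = 1.960 × 2.812% = 5.512%; on $750,000,000 that is $41,340,000.

$41,300,000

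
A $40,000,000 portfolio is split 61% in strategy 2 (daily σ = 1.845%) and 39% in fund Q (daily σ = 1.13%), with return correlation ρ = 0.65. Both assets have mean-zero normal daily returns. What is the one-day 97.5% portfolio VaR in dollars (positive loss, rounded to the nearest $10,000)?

$1,140,000

σ_p² = 0.61²·1.845² + 0.39²·1.13² + 2·0.65·0.61·0.39·1.845·1.13 = 2.1056 (%²).
σ_p = √2.1056 = 1.451%.
At 97.5%, z = 1.960.
VaR = 1.960 × 1.451% = 2.844%; on $40,000,000 that is $1,137,600.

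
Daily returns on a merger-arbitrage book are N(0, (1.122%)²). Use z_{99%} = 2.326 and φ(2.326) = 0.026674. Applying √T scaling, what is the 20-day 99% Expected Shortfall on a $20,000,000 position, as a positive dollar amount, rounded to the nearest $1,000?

σ_{20d} = 1.122% × √20 = 5.018%.
ES multiplier = φ(z)/(1−α) = 0.026674/0.01 = 2.667.
ES = 5.018% × 2.667 = 13.383%; on $20,000,000: $2,676,600.

$2,677,000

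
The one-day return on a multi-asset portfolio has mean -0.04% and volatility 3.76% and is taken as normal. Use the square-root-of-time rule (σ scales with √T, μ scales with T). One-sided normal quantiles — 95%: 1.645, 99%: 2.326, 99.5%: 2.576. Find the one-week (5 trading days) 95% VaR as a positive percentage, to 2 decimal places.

σ_{5d} = 3.76% × √5 = 8.408%; μ_{5d} = 5 × -0.04% = -0.200%.
VaR = −(-0.200%) + 1.645 × 8.408% = 14.031%.

14.03%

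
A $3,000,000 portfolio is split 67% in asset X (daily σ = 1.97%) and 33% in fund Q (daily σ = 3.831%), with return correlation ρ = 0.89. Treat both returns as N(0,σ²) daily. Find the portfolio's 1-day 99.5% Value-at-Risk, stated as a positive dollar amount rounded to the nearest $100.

σ_p² = 0.67²·1.97² + 0.33²·3.831² + 2·0.89·0.67·0.33·1.97·3.831 = 6.3106 (%²).
σ_p = √6.3106 = 2.512%.
At 99.5%, z = 2.576.
VaR = 2.576 × 2.512% = 6.471%; on $3,000,000 that is $194,130.

$194,100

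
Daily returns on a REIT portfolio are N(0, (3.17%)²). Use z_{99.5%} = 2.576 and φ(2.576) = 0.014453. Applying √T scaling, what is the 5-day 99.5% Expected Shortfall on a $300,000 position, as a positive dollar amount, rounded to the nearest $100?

σ_{5d} = 3.17% × √5 = 7.088%.
ES multiplier = φ(z)/(1−α) = 0.014453/0.005 = 2.891.
ES = 7.088% × 2.891 = 20.491%; on $300,000: $61,473.

$61,500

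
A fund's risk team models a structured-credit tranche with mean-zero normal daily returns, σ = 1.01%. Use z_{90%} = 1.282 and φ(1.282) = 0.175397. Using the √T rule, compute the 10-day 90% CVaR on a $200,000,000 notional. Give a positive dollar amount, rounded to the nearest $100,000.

σ_{10d} = 1.01% × √10 = 3.194%.
ES multiplier = φ(z)/(1−α) = 0.175397/0.1 = 1.754.
ES = 3.194% × 1.754 = 5.602%; on $200,000,000: $11,204,000.

$11,200,000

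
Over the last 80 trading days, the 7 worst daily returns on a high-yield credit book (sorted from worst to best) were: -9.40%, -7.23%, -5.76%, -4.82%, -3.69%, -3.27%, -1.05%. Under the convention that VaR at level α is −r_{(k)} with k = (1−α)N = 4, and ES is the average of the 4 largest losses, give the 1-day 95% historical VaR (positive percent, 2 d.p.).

k = 4; the 4th lowest return is -4.82%, so VaR = 4.82%.

4.82%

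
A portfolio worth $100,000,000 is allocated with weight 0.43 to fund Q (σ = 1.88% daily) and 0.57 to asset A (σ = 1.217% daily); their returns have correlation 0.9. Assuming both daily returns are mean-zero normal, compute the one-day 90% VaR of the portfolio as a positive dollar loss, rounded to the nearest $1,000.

$1,877,000

σ_p² = 0.43²·1.88² + 0.57²·1.217² + 2·0.9·0.43·0.57·1.88·1.217 = 2.1441 (%²).
σ_p = √2.1441 = 1.464%.
At 90%, z = 1.282.
VaR = 1.282 × 1.464% = 1.877%; on $100,000,000 that is $1,877,000.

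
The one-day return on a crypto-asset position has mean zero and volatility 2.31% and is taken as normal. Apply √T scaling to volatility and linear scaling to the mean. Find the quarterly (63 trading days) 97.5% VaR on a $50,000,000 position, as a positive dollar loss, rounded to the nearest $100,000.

$18,000,000

At 97.5%, z = 1.960.
σ_{63d} = 2.31% × √63 = 18.335%.
VaR = 1.960 × 18.335% = 35.937%.
On $50,000,000: 0.35937 × $50,000,000 = $17,968,500.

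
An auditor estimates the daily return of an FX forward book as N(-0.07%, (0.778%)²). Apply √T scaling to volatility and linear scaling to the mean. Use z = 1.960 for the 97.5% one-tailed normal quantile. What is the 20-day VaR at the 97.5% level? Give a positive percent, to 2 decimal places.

8.22%

σ_{20d} = 0.778% × √20 = 3.479%; μ_{20d} = 20 × -0.07% = -1.400%.
VaR = −(-1.400%) + 1.960 × 3.479% = 8.219%.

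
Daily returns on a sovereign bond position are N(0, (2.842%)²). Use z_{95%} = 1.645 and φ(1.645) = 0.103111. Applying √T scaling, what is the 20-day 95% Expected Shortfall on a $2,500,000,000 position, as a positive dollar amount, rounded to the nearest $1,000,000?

$655,000,000

σ_{20d} = 2.842% × √20 = 12.710%.
ES multiplier = φ(z)/(1−α) = 0.103111/0.05 = 2.062.
ES = 12.710% × 2.062 = 26.208%; on $2,500,000,000: $655,200,000.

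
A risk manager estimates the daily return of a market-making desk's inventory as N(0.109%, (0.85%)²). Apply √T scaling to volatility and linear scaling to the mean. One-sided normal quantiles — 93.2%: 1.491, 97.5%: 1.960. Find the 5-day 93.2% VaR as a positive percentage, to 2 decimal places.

σ_{5d} = 0.85% × √5 = 1.901%; μ_{5d} = 5 × 0.109% = 0.545%.
VaR = −(0.545%) + 1.491 × 1.901% = 2.289%.

2.29%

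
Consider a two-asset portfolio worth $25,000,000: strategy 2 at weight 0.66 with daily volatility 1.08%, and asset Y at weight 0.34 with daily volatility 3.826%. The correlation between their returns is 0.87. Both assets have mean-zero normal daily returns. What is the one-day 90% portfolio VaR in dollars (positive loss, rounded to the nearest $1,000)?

$626,000

σ_p² = 0.66²·1.08² + 0.34²·3.826² + 2·0.87·0.66·0.34·1.08·3.826 = 3.8137 (%²).
σ_p = √3.8137 = 1.953%.
At 90%, z = 1.282.
VaR = 1.282 × 1.953% = 2.504%; on $25,000,000 that is $626,000.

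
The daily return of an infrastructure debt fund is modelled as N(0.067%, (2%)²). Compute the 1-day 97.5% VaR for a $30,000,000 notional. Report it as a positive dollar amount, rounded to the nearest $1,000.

$1,156,000

At 97.5% one-sided, z = 1.960.
VaR = −μ + z·σ = −(0.067%) + 1.960 × 2% = 3.853%.
On $30,000,000: 0.03853 × $30,000,000 = $1,155,900.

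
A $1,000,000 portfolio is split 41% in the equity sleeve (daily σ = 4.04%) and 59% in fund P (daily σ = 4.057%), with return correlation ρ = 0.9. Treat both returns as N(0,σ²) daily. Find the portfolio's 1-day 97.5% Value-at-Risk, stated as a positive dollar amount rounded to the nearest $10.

σ_p² = 0.41²·4.04² + 0.59²·4.057² + 2·0.9·0.41·0.59·4.04·4.057 = 15.6098 (%²).
σ_p = √15.6098 = 3.951%.
At 97.5%, z = 1.960.
VaR = 1.960 × 3.951% = 7.744%; on $1,000,000 that is $77,440.

$77,440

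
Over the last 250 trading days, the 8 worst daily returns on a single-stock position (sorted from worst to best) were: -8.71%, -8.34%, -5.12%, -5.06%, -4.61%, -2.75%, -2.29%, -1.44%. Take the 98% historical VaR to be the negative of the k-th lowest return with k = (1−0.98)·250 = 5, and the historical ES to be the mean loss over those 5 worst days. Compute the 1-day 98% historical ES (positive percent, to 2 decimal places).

The 5 worst returns sum to -31.84%.
ES = −(-31.84%) / 5 = 6.368% ≈ 6.37%.

6.37%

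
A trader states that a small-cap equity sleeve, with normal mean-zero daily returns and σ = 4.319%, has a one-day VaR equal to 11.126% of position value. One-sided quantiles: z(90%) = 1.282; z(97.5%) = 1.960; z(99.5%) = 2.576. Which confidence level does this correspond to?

99.5%

Implied z = VaR/σ = 11.126 / 4.319 = 2.576.
This matches z(99.5%) = 2.576.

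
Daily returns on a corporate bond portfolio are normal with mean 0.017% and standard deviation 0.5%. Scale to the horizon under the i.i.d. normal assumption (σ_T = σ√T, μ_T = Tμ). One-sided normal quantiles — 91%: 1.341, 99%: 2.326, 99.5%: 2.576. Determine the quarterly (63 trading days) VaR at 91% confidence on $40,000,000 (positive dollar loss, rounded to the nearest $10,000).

$1,700,000

σ_{63d} = 0.5% × √63 = 3.969%; μ_{63d} = 63 × 0.017% = 1.071%.
VaR = −(1.071%) + 1.341 × 3.969% = 4.251%.
On $40,000,000: 0.04251 × $40,000,000 = $1,700,400.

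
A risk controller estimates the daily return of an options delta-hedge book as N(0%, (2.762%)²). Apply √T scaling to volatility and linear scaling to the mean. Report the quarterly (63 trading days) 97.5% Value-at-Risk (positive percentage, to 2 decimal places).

42.97%

At 97.5%, z = 1.960.
σ_{63d} = 2.762% × √63 = 21.923%.
VaR = 1.960 × 21.923% = 42.969%.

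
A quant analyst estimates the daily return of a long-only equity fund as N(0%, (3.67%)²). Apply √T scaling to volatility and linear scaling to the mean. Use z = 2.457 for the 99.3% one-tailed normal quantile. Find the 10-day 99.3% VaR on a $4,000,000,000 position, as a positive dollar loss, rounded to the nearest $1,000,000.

σ_{10d} = 3.67% × √10 = 11.606%.
VaR = 2.457 × 11.606% = 28.516%.
On $4,000,000,000: 0.28516 × $4,000,000,000 = $1,140,640,000.

$1,141,000,000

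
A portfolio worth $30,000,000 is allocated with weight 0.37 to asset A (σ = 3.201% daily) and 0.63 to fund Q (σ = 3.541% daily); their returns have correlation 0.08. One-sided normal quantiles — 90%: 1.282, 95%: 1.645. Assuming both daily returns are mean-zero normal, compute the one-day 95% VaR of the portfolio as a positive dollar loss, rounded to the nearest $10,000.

σ_p² = 0.37²·3.201² + 0.63²·3.541² + 2·0.08·0.37·0.63·3.201·3.541 = 6.8021 (%²).
σ_p = √6.8021 = 2.608%.
VaR = 1.645 × 2.608% = 4.290%; on $30,000,000 that is $1,287,000.

$1,290,000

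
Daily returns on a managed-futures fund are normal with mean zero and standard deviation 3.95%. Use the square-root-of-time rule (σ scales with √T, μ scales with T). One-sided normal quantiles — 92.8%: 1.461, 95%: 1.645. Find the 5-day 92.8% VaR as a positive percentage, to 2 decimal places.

σ_{5d} = 3.95% × √5 = 8.832%.
VaR = 1.461 × 8.832% = 12.904%.

12.90%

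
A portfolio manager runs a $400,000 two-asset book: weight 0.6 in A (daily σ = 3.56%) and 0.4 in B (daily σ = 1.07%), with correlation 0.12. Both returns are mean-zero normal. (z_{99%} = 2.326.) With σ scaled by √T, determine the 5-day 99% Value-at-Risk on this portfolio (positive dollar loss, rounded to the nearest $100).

$46,400

σ_p = √(0.6²·3.56² + 0.4²·1.07² + 2·0.12·0.6·0.4·3.56·1.07) = 2.228%.
σ_{5d} = 2.228% × √5 = 4.982%.
VaR = 2.326 × 4.982% = 11.588%; on $400,000 that is $46,352.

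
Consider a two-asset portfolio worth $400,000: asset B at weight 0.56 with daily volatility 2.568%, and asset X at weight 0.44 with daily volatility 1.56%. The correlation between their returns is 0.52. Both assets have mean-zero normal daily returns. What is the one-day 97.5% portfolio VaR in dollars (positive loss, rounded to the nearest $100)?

σ_p² = 0.56²·2.568² + 0.44²·1.56² + 2·0.52·0.56·0.44·2.568·1.56 = 3.5658 (%²).
σ_p = √3.5658 = 1.888%.
At 97.5%, z = 1.960.
VaR = 1.960 × 1.888% = 3.700%; on $400,000 that is $14,800.

$14,800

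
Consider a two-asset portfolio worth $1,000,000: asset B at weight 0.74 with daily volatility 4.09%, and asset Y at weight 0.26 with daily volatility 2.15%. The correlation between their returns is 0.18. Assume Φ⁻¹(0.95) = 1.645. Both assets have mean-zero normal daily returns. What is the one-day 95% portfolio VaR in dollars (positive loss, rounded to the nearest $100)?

$52,200

σ_p² = 0.74²·4.09² + 0.26²·2.15² + 2·0.18·0.74·0.26·4.09·2.15 = 10.0819 (%²).
σ_p = √10.0819 = 3.175%.
VaR = 1.645 × 3.175% = 5.223%; on $1,000,000 that is $52,230.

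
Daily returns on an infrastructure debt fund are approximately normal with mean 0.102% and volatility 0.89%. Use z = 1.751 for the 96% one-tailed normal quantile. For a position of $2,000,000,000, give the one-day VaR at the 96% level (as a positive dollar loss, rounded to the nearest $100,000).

$29,100,000

VaR = −μ + z·σ = −(0.102%) + 1.751 × 0.89% = 1.456%.
On $2,000,000,000: 0.01456 × $2,000,000,000 = $29,120,000.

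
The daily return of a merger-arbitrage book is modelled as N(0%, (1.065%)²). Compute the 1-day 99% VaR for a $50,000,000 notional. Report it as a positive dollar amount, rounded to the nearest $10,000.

$1,240,000

At 99% one-sided, z = 2.326.
VaR = z·σ = 2.326 × 1.065% = 2.477%.
On $50,000,000: 0.02477 × $50,000,000 = $1,238,500.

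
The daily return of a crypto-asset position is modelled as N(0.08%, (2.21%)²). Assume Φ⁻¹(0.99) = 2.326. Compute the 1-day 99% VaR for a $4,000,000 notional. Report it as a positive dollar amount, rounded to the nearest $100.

$202,400

VaR = −μ + z·σ = −(0.08%) + 2.326 × 2.21% = 5.060%.
On $4,000,000: 0.05060 × $4,000,000 = $202,400.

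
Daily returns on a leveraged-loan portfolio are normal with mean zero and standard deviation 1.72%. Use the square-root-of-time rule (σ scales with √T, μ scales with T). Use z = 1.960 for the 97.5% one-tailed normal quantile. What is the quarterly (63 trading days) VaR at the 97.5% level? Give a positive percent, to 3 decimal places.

26.758%

σ_{63d} = 1.72% × √63 = 13.652%.
VaR = 1.960 × 13.652% = 26.758%.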